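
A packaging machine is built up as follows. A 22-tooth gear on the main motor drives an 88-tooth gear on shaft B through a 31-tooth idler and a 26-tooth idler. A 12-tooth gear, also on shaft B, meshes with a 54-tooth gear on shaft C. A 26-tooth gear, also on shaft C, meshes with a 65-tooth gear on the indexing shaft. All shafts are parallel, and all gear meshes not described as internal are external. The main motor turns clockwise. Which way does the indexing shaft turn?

the main motor → shaft B: driver → idler → idler → driven is 3 external meshes, 3 reversals → CCW.
shaft B → shaft C: external mesh, 1 reversal → CW.
shaft C → the indexing shaft: external mesh, 1 reversal → CCW.
5 reversals in total — an odd number — so the indexing shaft turns opposite to the main motor.

counterclockwise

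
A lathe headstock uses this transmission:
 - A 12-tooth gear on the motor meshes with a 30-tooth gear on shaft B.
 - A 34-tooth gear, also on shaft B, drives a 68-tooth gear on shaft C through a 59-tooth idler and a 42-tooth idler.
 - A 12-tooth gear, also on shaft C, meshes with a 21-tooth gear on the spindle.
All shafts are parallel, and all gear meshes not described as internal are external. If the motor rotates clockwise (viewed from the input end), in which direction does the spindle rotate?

anticlockwise

the motor → shaft B: external mesh, 1 reversal → CCW.
shaft B → shaft C: driver → idler → idler → driven is 3 external meshes, 3 reversals → CW.
shaft C → the spindle: external mesh, 1 reversal → CCW.
5 reversals in total — an odd number — so the spindle turns opposite to the motor.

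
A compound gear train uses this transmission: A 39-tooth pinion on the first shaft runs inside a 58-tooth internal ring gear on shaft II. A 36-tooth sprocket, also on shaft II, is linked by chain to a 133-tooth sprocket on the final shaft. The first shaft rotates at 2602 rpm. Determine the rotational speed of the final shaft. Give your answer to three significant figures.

474 rpm

the first shaft → shaft II (internal gear, 58/39): 2602 ÷ 1.4872 = 1749.6 rpm
shaft II → the final shaft (chain, 133/36): 1749.6 ÷ 3.6944 = 473.58 rpm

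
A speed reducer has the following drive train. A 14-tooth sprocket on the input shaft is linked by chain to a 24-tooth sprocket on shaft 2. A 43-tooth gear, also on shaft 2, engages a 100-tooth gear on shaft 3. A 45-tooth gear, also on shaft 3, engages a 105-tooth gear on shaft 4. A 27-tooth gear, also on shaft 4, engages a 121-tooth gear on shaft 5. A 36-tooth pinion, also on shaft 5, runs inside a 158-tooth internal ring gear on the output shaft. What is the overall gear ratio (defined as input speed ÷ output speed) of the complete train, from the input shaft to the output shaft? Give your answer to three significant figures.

183

Each stage contributes driven/driver: chain 24/14 = 1.7143, gear mesh 100/43 = 2.3256, gear mesh 105/45 = 2.3333, gear mesh 121/27 = 4.4815, internal gear 158/36 = 4.3889.
Overall: 1.7143 × 2.3256 × 2.3333 × 4.4815 × 4.3889 = 182.96.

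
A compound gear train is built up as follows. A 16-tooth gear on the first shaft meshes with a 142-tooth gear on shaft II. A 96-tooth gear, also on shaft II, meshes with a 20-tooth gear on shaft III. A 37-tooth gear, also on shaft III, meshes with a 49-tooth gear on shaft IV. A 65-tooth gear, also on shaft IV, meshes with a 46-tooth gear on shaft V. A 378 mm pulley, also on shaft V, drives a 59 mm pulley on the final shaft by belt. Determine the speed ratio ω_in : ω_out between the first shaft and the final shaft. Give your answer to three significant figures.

Each stage contributes driven/driver: gear mesh 142/16 = 8.875, gear mesh 20/96 = 0.20833, gear mesh 49/37 = 1.3243, gear mesh 46/65 = 0.70769, belt 59/378 = 0.15608.
Overall: 8.875 × 0.20833 × 1.3243 × 0.70769 × 0.15608 = 0.27047.

0.270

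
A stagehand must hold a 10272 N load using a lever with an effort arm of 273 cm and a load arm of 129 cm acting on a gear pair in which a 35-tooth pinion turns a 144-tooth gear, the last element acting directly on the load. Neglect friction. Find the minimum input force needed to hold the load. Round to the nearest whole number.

Lever MA = effort arm / load arm = 273/129 = 2.1163.
Gear pair MA = 144/35 = 4.1143.
Combined ideal MA = 2.1163 × 4.1143 = 8.707.
Effort = load / MA = 10272 / 8.707 = 1179.7 N.

1180 N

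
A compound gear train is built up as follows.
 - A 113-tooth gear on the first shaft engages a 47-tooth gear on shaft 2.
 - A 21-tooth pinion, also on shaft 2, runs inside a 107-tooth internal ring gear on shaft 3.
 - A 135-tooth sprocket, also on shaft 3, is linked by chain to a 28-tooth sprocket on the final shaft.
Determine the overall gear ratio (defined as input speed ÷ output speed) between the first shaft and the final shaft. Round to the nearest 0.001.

0.440

Each stage contributes driven/driver: gear mesh 47/113 = 0.41593, internal gear 107/21 = 5.0952, chain 28/135 = 0.20741.
Overall: 0.41593 × 5.0952 × 0.20741 = 0.43955.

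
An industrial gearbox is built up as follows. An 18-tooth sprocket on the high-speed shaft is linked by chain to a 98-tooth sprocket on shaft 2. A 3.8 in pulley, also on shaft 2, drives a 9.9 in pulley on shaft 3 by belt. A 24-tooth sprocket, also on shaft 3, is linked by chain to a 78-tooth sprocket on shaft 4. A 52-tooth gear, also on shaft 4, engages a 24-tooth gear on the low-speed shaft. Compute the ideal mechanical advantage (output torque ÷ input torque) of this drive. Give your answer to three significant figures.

21.3

Each stage contributes driven/driver: chain 98/18 = 5.4444, belt 9.9/3.8 = 2.6053, chain 78/24 = 3.25, gear mesh 24/52 = 0.46154.
Overall: 5.4444 × 2.6053 × 3.25 × 0.46154 = 21.276.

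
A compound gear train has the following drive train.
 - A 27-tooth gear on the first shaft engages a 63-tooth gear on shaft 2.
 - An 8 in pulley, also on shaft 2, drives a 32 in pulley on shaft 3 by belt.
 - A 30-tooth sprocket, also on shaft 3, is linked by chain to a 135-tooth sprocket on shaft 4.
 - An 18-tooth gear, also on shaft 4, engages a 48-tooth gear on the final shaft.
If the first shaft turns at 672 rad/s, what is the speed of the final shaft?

the first shaft → shaft 2 (gear mesh, 63/27): 672 ÷ 2.3333 = 288 rad/s
shaft 2 → shaft 3 (belt, 32/8): 288 ÷ 4 = 72 rad/s
shaft 3 → shaft 4 (chain, 135/30): 72 ÷ 4.5 = 16 rad/s
shaft 4 → the final shaft (gear mesh, 48/18): 16 ÷ 2.6667 = 6 rad/s

6 rad/s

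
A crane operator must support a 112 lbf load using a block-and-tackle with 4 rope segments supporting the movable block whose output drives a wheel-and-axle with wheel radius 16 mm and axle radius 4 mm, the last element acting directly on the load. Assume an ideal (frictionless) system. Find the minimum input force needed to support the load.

Block-and-tackle MA = number of supporting rope parts = 4.
Wheel-and-axle MA = R/r = 16/4 = 4.
Combined ideal MA = 4 × 4 = 16.
Effort = load / MA = 112 / 16 = 7 lbf.

7 lbf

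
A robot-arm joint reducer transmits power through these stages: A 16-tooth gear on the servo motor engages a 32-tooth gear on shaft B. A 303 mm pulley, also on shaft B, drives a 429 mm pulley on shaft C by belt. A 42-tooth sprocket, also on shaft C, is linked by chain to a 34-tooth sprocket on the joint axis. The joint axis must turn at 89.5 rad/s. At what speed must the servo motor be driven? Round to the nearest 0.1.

205.2 rad/s

Overall ratio R = 2 × 1.4158 × 0.80952 = 2.2923.
Required input speed = output speed × R = 89.5 × 2.2923 = 205.16 rad/s.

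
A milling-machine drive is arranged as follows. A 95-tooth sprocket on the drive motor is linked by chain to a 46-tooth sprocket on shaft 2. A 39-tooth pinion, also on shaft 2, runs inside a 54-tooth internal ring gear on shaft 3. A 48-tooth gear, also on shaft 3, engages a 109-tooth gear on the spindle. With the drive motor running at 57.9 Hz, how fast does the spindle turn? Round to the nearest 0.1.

38.0 Hz

the drive motor → shaft 2 (chain, 46/95): 57.9 ÷ 0.48421 = 119.58 Hz
shaft 2 → shaft 3 (internal gear, 54/39): 119.58 ÷ 1.3846 = 86.361 Hz
shaft 3 → the spindle (gear mesh, 109/48): 86.361 ÷ 2.2708 = 38.03 Hz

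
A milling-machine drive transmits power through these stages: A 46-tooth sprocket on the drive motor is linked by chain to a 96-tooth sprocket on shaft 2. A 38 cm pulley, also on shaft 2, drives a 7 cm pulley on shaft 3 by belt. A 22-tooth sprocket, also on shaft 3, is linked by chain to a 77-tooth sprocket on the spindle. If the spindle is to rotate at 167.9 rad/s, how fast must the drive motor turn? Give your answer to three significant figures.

Overall ratio R = 2.087 × 0.18421 × 3.5 = 1.3455.
Required input speed = output speed × R = 167.9 × 1.3455 = 225.92 rad/s.

226 rad/s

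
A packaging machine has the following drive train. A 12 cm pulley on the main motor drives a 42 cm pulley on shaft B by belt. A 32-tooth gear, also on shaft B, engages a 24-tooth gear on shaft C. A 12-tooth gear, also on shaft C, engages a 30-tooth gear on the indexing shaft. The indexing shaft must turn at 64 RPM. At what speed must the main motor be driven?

420 RPM

Overall ratio R = 3.5 × 0.75 × 2.5 = 6.5625.
Required input speed = output speed × R = 64 × 6.5625 = 420 RPM.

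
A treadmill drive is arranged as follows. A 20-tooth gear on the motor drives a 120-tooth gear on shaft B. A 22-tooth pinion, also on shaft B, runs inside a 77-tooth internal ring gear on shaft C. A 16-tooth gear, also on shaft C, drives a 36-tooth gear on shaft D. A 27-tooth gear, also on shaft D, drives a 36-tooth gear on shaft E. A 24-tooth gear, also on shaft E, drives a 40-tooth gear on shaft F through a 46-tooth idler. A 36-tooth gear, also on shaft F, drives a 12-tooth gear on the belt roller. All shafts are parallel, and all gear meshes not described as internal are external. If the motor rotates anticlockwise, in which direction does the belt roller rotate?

anticlockwise

the motor → shaft B: external mesh, 1 reversal → CW.
shaft B → shaft C: internal mesh, same direction → CW.
shaft C → shaft D: external mesh, 1 reversal → CCW.
shaft D → shaft E: external mesh, 1 reversal → CW.
shaft E → shaft F: driver → idler → driven is 2 external meshes, 2 reversals → CW.
shaft F → the belt roller: external mesh, 1 reversal → CCW.
6 reversals in total — an even number — so the belt roller turns the same way as the motor.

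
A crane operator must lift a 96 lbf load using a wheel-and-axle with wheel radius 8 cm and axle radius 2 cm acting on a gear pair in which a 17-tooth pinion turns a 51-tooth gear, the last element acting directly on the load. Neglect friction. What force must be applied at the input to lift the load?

Wheel-and-axle MA = R/r = 8/2 = 4.
Gear pair MA = 51/17 = 3.
Combined ideal MA = 4 × 3 = 12.
Effort = load / MA = 96 / 12 = 8 lbf.

8 lbf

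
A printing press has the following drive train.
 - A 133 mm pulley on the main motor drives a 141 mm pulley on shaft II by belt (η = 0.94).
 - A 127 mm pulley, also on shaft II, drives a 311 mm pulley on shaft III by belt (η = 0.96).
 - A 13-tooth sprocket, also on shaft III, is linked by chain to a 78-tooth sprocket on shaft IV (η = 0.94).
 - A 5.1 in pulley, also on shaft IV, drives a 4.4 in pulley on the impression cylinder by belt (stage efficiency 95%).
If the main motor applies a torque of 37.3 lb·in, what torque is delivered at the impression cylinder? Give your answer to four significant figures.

403.9 lb·in

Belt: ratio = 141/133 = 1.0602; torque at shaft II = 37.3 × 1.0602 × 0.94 = 37.171 lb·in.
Belt: ratio = 311/127 = 2.4488; torque at shaft III = 37.171 × 2.4488 × 0.96 = 87.384 lb·in.
Chain: ratio = 78/13 = 6; torque at shaft IV = 87.384 × 6 × 0.94 = 492.85 lb·in.
Belt: ratio = 4.4/5.1 = 0.86275; torque at the impression cylinder = 492.85 × 0.86275 × 0.95 = 403.94 lb·in.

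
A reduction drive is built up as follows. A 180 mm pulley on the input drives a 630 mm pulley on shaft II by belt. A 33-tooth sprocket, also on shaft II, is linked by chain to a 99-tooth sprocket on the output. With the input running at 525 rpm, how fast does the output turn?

50 rpm

belt 630/180 = 3.5 → 525/3.5 = 150 rpm
chain 99/33 = 3 → 150/3 = 50 rpm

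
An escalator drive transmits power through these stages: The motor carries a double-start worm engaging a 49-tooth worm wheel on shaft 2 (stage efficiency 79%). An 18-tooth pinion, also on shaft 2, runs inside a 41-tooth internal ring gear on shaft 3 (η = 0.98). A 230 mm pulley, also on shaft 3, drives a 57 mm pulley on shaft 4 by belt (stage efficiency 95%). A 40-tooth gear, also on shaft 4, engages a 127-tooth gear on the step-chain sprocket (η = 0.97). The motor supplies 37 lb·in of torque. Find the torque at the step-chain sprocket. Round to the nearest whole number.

After the worm (49/2): 37 × 24.5 × 0.79 = 716.13 lb·in
After the internal gear (41/18): 716.13 × 2.2778 × 0.98 = 1598.6 lb·in
After the belt (57/230): 1598.6 × 0.24783 × 0.95 = 376.36 lb·in
After the gear mesh (127/40): 376.36 × 3.175 × 0.97 = 1159.1 lb·in

1159 lb·in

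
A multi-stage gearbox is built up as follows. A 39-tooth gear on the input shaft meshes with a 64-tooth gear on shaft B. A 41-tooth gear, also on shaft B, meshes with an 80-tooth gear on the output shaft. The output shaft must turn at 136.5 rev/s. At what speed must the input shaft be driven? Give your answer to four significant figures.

437.1 rev/s

Overall ratio R = 1.641 × 1.9512 = 3.202.
Required input speed = output speed × R = 136.5 × 3.202 = 437.07 rev/s.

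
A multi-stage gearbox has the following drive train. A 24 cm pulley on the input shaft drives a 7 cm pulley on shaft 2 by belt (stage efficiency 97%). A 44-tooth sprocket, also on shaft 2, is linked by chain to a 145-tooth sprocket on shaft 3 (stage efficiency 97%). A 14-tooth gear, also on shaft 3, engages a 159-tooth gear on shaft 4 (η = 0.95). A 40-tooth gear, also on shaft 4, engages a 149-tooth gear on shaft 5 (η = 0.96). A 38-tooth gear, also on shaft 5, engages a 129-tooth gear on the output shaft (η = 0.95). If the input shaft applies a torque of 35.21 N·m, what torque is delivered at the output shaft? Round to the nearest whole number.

belt 7/24 = 0.29167 → τ = 35.21·0.29167·0.97 = 9.9615 N·m
chain 145/44 = 3.2955 → τ = 9.9615·3.2955·0.97 = 31.843 N·m
gear mesh 159/14 = 11.357 → τ = 31.843·11.357·0.95 = 343.56 N·m
gear mesh 149/40 = 3.725 → τ = 343.56·3.725·0.96 = 1228.6 N·m
gear mesh 129/38 = 3.3947 → τ = 1228.6·3.3947·0.95 = 3962.2 N·m

3962 N·m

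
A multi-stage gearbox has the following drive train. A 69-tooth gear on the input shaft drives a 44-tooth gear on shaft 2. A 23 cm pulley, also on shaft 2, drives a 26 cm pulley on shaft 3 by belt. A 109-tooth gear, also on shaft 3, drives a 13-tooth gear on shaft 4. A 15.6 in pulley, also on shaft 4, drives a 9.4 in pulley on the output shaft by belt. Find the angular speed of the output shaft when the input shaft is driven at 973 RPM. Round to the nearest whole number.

the input shaft → shaft 2 (gear mesh, 44/69): 973 ÷ 0.63768 = 1525.8 RPM
shaft 2 → shaft 3 (belt, 26/23): 1525.8 ÷ 1.1304 = 1349.8 RPM
shaft 3 → shaft 4 (gear mesh, 13/109): 1349.8 ÷ 0.11927 = 11317 RPM
shaft 4 → the output shaft (belt, 9.4/15.6): 11317 ÷ 0.60256 = 18782 RPM

18782 RPM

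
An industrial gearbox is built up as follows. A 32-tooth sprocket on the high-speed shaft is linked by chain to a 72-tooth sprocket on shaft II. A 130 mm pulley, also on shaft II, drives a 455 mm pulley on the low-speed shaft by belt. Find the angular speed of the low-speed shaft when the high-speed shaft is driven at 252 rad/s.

the high-speed shaft → shaft II (chain, 72/32): 252 ÷ 2.25 = 112 rad/s
shaft II → the low-speed shaft (belt, 455/130): 112 ÷ 3.5 = 32 rad/s

32 rad/s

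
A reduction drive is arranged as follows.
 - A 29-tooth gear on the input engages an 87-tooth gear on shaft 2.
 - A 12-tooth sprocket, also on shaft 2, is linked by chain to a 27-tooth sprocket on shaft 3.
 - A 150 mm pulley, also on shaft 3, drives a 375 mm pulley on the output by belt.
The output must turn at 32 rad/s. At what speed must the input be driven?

Overall ratio R = 3 × 2.25 × 2.5 = 16.875.
Required input speed = output speed × R = 32 × 16.875 = 540 rad/s.

540 rad/s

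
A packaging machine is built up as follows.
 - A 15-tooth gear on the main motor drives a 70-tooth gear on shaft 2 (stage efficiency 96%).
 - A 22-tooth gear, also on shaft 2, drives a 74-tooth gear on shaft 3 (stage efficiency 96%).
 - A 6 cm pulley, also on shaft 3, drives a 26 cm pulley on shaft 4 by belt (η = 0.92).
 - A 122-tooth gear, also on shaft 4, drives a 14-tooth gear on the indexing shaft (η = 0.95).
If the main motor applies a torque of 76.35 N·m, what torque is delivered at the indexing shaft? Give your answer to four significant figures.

After the gear mesh (70/15): 76.35 × 4.6667 × 0.96 = 342.05 N·m
After the gear mesh (74/22): 342.05 × 3.3636 × 0.96 = 1104.5 N·m
After the belt (26/6): 1104.5 × 4.3333 × 0.92 = 4403.3 N·m
After the gear mesh (14/122): 4403.3 × 0.11475 × 0.95 = 480.03 N·m

480.0 N·m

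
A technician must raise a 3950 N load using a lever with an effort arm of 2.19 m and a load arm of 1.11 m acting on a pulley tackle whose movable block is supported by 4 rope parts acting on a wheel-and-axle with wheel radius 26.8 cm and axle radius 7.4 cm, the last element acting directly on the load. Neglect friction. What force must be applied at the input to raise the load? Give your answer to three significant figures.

138 N

Lever MA = effort arm / load arm = 2.19/1.11 = 1.973.
Block-and-tackle MA = number of supporting rope parts = 4.
Wheel-and-axle MA = R/r = 26.8/7.4 = 3.6216.
Combined ideal MA = 1.973 × 4 × 3.6216 = 28.581.
Effort = load / MA = 3950 / 28.581 = 138.2 N.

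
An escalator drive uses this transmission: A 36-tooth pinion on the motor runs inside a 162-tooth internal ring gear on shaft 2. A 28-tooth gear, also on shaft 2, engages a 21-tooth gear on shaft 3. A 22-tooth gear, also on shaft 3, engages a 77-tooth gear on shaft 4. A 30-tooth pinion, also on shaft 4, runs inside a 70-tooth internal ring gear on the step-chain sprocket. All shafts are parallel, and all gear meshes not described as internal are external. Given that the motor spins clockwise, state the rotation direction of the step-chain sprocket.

clockwise

the motor → shaft 2: internal mesh, same direction → CW.
shaft 2 → shaft 3: external mesh, 1 reversal → CCW.
shaft 3 → shaft 4: external mesh, 1 reversal → CW.
shaft 4 → the step-chain sprocket: internal mesh, same direction → CW.
2 reversals in total — an even number — so the step-chain sprocket turns the same way as the motor.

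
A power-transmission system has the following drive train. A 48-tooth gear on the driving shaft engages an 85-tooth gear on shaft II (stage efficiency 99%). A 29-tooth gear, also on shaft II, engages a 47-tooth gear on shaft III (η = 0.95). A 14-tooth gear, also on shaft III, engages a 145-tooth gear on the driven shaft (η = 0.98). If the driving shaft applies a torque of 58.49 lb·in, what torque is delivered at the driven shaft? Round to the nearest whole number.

After the gear mesh (85/48): 58.49 × 1.7708 × 0.99 = 102.54 lb·in
After the gear mesh (47/29): 102.54 × 1.6207 × 0.95 = 157.88 lb·in
After the gear mesh (145/14): 157.88 × 10.357 × 0.98 = 1602.4 lb·in

1602 lb·in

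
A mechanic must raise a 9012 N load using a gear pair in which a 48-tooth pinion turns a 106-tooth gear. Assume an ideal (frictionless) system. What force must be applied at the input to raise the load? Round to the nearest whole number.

Gear pair MA = 106/48 = 2.2083.
Effort = load / MA = 9012 / 2.2083 = 4080.9 N.

4081 N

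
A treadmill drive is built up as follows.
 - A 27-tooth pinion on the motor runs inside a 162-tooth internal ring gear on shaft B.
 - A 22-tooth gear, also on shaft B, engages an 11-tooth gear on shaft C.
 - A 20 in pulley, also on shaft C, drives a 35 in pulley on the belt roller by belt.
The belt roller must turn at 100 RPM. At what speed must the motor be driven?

Overall ratio R = 6 × 0.5 × 1.75 = 5.25.
Required input speed = output speed × R = 100 × 5.25 = 525 RPM.

525 RPM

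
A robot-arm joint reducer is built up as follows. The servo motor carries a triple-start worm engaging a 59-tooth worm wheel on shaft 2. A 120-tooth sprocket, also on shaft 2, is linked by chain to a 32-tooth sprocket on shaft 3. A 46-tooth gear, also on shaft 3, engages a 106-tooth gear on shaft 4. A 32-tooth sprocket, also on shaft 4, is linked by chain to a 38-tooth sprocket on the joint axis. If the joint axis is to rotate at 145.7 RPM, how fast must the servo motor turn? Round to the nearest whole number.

2091 RPM

Overall ratio R = 19.667 × 0.26667 × 2.3043 × 1.1875 = 14.351.
Required input speed = output speed × R = 145.7 × 14.351 = 2090.9 RPM.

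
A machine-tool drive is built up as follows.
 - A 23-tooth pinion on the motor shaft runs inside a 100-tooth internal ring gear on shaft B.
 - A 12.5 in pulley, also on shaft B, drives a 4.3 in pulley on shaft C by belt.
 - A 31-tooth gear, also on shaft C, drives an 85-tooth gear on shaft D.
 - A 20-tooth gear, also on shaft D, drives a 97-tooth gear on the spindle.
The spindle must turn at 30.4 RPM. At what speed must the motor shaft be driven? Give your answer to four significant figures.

Overall ratio R = 4.3478 × 0.344 × 2.7419 × 4.85 = 19.89.
Required input speed = output speed × R = 30.4 × 19.89 = 604.65 RPM.

604.6 RPM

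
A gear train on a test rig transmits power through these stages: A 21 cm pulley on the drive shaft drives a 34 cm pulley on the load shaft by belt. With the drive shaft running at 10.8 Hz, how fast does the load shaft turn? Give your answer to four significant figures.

6.671 Hz

Belt: ratio = 34/21 = 1.619, so the load shaft turns at 10.8 / 1.619 = 6.6706 Hz.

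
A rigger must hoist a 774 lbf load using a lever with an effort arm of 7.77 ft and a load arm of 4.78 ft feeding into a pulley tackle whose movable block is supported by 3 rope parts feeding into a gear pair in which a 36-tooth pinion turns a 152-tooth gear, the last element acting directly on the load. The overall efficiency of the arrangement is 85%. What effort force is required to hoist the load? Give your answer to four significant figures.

Lever MA = effort arm / load arm = 7.77/4.78 = 1.6255.
Block-and-tackle MA = number of supporting rope parts = 3.
Gear pair MA = 152/36 = 4.2222.
Combined ideal MA = 1.6255 × 3 × 4.2222 = 20.59.
Actual MA = 20.59 × 0.85 = 17.501.
Effort = load / actual MA = 774 / 17.501 = 44.225 lbf.

44.22 lbf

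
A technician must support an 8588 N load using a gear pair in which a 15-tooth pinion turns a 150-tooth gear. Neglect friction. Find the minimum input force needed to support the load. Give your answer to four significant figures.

Gear pair MA = 150/15 = 10.
Effort = load / MA = 8588 / 10 = 858.8 N.

858.8 N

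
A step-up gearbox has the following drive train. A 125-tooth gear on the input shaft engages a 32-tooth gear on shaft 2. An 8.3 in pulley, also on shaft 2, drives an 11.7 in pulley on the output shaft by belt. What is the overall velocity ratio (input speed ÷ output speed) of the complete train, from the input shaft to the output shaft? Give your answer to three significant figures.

Each stage contributes driven/driver: gear mesh 32/125 = 0.256, belt 11.7/8.3 = 1.4096.
Overall: 0.256 × 1.4096 = 0.36087.

0.361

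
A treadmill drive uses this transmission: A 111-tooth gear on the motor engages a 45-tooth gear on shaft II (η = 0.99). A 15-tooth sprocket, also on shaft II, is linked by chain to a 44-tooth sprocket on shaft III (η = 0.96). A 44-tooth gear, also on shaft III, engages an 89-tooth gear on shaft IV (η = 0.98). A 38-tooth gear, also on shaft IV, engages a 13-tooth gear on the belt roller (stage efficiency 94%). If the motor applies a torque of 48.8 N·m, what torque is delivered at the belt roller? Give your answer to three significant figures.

After the gear mesh (45/111): 48.8 × 0.40541 × 0.99 = 19.586 N·m
After the chain (44/15): 19.586 × 2.9333 × 0.96 = 55.154 N·m
After the gear mesh (89/44): 55.154 × 2.0227 × 0.98 = 109.33 N·m
After the gear mesh (13/38): 109.33 × 0.34211 × 0.94 = 35.158 N·m

35.2 N·m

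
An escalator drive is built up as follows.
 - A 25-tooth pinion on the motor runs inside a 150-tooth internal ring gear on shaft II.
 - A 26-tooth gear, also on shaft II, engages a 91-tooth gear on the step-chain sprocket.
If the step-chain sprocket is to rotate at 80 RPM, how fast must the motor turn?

1680 RPM

Overall ratio R = 6 × 3.5 = 21.
Required input speed = output speed × R = 80 × 21 = 1680 RPM.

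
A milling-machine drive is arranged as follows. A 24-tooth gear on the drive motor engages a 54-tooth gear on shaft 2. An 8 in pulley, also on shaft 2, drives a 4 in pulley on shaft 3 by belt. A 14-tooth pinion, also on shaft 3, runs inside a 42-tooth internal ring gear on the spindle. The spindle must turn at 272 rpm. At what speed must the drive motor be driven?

918 rpm

Overall ratio R = 2.25 × 0.5 × 3 = 3.375.
Required input speed = output speed × R = 272 × 3.375 = 918 rpm.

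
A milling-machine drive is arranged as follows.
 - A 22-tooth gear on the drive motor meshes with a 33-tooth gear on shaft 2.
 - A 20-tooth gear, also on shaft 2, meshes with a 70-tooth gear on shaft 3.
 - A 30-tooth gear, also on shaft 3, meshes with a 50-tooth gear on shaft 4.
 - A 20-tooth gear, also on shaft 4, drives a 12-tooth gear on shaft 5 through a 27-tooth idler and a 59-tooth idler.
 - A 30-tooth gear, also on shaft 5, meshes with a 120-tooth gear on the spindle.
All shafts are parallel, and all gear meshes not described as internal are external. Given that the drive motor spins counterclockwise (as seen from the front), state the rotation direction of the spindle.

clockwise

the drive motor → shaft 2: external mesh, 1 reversal → CW.
shaft 2 → shaft 3: external mesh, 1 reversal → CCW.
shaft 3 → shaft 4: external mesh, 1 reversal → CW.
shaft 4 → shaft 5: driver → idler → idler → driven is 3 external meshes, 3 reversals → CCW.
shaft 5 → the spindle: external mesh, 1 reversal → CW.
7 reversals in total — an odd number — so the spindle turns opposite to the drive motor.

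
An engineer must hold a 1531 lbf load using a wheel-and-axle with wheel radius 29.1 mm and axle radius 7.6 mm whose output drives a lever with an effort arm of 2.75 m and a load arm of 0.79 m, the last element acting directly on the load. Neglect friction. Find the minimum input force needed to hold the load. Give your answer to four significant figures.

114.9 lbf

Wheel-and-axle MA = R/r = 29.1/7.6 = 3.8289.
Lever MA = effort arm / load arm = 2.75/0.79 = 3.481.
Combined ideal MA = 3.8289 × 3.481 = 13.329.
Effort = load / MA = 1531 / 13.329 = 114.87 lbf.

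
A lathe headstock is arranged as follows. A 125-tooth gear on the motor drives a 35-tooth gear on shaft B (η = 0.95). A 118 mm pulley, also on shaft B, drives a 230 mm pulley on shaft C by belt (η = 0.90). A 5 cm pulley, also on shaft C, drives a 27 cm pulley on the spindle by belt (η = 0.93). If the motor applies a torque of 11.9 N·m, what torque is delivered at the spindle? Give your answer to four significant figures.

27.89 N·m

gear mesh 35/125 = 0.28 → τ = 11.9·0.28·0.95 = 3.1654 N·m
belt 230/118 = 1.9492 → τ = 3.1654·1.9492·0.90 = 5.5529 N·m
belt 27/5 = 5.4 → τ = 5.5529·5.4·0.93 = 27.886 N·m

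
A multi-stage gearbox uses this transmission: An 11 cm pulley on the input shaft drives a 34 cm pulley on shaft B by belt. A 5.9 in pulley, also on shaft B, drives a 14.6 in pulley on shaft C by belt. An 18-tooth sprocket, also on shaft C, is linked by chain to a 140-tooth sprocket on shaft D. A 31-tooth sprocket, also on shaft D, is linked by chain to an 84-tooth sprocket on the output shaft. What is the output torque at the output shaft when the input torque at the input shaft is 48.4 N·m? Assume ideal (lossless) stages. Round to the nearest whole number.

7802 N·m

Belt: ratio = 34/11 = 3.0909; torque at shaft B = 48.4 × 3.0909 = 149.6 N·m.
Belt: ratio = 14.6/5.9 = 2.4746; torque at shaft C = 149.6 × 2.4746 = 370.2 N·m.
Chain: ratio = 140/18 = 7.7778; torque at shaft D = 370.2 × 7.7778 = 2879.3 N·m.
Chain: ratio = 84/31 = 2.7097; torque at the output shaft = 2879.3 × 2.7097 = 7802 N·m.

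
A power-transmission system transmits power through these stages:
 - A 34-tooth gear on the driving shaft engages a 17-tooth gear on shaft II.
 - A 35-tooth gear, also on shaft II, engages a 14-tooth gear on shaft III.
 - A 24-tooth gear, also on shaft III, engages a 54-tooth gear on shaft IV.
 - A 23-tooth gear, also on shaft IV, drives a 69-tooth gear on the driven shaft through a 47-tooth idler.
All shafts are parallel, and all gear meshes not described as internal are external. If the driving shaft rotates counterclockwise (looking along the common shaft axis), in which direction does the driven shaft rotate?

the driving shaft → shaft II: external mesh, 1 reversal → CW.
shaft II → shaft III: external mesh, 1 reversal → CCW.
shaft III → shaft IV: external mesh, 1 reversal → CW.
shaft IV → the driven shaft: driver → idler → driven is 2 external meshes, 2 reversals → CW.
5 reversals in total — an odd number — so the driven shaft turns opposite to the driving shaft.

clockwise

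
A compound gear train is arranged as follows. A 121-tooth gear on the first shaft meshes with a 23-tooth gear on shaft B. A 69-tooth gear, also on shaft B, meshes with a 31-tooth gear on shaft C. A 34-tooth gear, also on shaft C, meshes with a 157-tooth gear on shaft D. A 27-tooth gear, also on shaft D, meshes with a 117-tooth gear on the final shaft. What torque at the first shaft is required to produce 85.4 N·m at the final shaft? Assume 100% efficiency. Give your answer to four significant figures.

49.98 N·m

Overall ratio R = 0.19008 × 0.44928 × 4.6176 × 4.3333 = 1.7088.
Input torque = output torque / R = 85.4 / 1.7088 = 49.976 N·m.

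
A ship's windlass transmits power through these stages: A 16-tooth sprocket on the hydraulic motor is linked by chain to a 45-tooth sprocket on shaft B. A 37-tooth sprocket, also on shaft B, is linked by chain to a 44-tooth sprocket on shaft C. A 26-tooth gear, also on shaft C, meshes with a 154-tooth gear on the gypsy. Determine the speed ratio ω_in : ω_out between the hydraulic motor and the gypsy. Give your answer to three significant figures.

19.8

Each stage contributes driven/driver: chain 45/16 = 2.8125, chain 44/37 = 1.1892, gear mesh 154/26 = 5.9231.
Overall: 2.8125 × 1.1892 × 5.9231 = 19.81.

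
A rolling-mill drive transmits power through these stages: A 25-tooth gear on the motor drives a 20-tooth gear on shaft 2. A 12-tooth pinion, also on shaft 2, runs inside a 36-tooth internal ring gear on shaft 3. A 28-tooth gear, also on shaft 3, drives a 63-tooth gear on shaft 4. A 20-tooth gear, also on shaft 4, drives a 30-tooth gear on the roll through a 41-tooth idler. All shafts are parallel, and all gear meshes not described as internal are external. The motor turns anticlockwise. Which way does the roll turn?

the motor → shaft 2: external mesh, 1 reversal → CW.
shaft 2 → shaft 3: internal mesh, same direction → CW.
shaft 3 → shaft 4: external mesh, 1 reversal → CCW.
shaft 4 → the roll: driver → idler → driven is 2 external meshes, 2 reversals → CCW.
4 reversals in total — an even number — so the roll turns the same way as the motor.

anticlockwise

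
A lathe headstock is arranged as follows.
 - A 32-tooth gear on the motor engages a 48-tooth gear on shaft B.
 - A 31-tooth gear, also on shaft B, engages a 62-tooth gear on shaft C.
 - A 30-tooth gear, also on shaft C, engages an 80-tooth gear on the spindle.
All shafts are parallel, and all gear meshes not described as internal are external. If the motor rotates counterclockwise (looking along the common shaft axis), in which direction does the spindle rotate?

the motor → shaft B: external mesh, 1 reversal → CW.
shaft B → shaft C: external mesh, 1 reversal → CCW.
shaft C → the spindle: external mesh, 1 reversal → CW.
3 reversals in total — an odd number — so the spindle turns opposite to the motor.

clockwise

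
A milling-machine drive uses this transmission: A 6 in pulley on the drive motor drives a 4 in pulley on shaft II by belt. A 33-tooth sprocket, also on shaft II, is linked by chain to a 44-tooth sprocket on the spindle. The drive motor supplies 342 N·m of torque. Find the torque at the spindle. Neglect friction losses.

After the belt (4/6): 342 × 0.66667 = 228 N·m
After the chain (44/33): 228 × 1.3333 = 304 N·m

304 N·m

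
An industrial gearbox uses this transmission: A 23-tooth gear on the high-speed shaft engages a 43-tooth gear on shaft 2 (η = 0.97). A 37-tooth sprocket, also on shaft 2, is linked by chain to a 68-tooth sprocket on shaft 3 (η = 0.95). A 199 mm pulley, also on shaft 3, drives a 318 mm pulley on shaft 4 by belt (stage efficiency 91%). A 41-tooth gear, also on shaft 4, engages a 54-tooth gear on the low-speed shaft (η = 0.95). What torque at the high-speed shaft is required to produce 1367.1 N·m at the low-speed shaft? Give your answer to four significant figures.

237.3 N·m

Overall ratio R = 1.8696 × 1.8378 × 1.598 × 1.3171 = 7.2316; overall efficiency η = 0.97 × 0.95 × 0.91 × 0.95 = 0.7966.
Input torque = output torque / (R × η) = 1367.1 / (7.2316 × 0.7966) = 237.31 N·m.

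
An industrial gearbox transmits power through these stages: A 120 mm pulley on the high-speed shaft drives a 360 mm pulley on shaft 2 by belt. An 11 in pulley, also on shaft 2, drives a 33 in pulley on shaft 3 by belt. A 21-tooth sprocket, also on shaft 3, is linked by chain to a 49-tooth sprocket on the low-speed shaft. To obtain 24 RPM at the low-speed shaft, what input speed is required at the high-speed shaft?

Overall ratio R = 3 × 3 × 2.3333 = 21.
Required input speed = output speed × R = 24 × 21 = 504 RPM.

504 RPM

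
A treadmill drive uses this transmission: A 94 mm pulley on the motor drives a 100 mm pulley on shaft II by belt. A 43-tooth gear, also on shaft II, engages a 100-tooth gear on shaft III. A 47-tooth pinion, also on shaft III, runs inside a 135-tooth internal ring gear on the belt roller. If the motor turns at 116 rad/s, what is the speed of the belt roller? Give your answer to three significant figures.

16.3 rad/s

belt 100/94 = 1.0638 → 116/1.0638 = 109.04 rad/s
gear mesh 100/43 = 2.3256 → 109.04/2.3256 = 46.887 rad/s
internal gear 135/47 = 2.8723 → 46.887/2.8723 = 16.324 rad/s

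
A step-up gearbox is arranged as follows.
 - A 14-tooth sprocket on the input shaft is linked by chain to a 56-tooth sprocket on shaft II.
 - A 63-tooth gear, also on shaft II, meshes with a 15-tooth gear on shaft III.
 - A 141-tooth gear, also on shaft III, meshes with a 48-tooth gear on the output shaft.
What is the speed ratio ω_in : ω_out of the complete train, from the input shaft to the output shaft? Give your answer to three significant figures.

Each stage contributes driven/driver: chain 56/14 = 4, gear mesh 15/63 = 0.2381, gear mesh 48/141 = 0.34043.
Overall: 4 × 0.2381 × 0.34043 = 0.32421.

0.324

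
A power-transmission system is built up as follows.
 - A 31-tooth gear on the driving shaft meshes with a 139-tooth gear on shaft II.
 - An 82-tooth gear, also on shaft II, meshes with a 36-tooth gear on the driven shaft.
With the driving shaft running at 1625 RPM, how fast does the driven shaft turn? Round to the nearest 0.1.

825.5 RPM

gear mesh 139/31 = 4.4839 → 1625/4.4839 = 362.41 RPM
gear mesh 36/82 = 0.43902 → 362.41/0.43902 = 825.49 RPM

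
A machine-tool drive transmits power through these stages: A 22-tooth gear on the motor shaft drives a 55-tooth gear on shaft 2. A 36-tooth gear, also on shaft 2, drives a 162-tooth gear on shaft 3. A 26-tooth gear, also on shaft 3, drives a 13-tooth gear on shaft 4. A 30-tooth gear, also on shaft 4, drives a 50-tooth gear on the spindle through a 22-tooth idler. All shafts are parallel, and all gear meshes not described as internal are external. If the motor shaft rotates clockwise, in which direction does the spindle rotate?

the motor shaft → shaft 2: external mesh, 1 reversal → CCW.
shaft 2 → shaft 3: external mesh, 1 reversal → CW.
shaft 3 → shaft 4: external mesh, 1 reversal → CCW.
shaft 4 → the spindle: driver → idler → driven is 2 external meshes, 2 reversals → CCW.
5 reversals in total — an odd number — so the spindle turns opposite to the motor shaft.

counterclockwise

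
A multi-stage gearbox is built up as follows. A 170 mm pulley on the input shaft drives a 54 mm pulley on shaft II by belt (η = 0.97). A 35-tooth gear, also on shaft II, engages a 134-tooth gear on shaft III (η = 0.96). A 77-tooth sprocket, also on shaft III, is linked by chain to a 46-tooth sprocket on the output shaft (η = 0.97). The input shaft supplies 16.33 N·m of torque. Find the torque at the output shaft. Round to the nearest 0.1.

10.7 N·m

belt 54/170 = 0.31765 → τ = 16.33·0.31765·0.97 = 5.0316 N·m
gear mesh 134/35 = 3.8286 → τ = 5.0316·3.8286·0.96 = 18.493 N·m
chain 46/77 = 0.5974 → τ = 18.493·0.5974·0.97 = 10.716 N·m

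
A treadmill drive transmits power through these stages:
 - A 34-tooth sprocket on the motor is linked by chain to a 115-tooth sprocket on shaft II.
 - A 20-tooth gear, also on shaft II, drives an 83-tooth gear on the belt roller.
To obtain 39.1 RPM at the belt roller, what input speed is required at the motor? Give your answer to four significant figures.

Overall ratio R = 3.3824 × 4.15 = 14.037.
Required input speed = output speed × R = 39.1 × 14.037 = 548.84 RPM.

548.8 RPM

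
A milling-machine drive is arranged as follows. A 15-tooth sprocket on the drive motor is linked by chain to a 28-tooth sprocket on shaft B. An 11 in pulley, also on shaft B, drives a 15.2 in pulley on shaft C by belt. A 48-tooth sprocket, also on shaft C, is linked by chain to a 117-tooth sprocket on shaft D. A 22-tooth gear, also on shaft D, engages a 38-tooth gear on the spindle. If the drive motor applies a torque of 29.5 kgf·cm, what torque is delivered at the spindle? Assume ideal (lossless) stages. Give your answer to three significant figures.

Chain: ratio = 28/15 = 1.8667; torque at shaft B = 29.5 × 1.8667 = 55.067 kgf·cm.
Belt: ratio = 15.2/11 = 1.3818; torque at shaft C = 55.067 × 1.3818 = 76.092 kgf·cm.
Chain: ratio = 117/48 = 2.4375; torque at shaft D = 76.092 × 2.4375 = 185.47 kgf·cm.
Gear mesh: ratio = 38/22 = 1.7273; torque at the spindle = 185.47 × 1.7273 = 320.37 kgf·cm.

320 kgf·cm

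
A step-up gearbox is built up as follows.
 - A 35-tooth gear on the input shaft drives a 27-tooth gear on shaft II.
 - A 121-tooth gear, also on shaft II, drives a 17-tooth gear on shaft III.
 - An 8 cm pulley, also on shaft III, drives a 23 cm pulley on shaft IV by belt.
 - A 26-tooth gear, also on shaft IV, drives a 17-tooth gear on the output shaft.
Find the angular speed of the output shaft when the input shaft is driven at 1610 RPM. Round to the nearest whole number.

7902 RPM

Gear mesh: ratio = 27/35 = 0.77143, so shaft II turns at 1610 / 0.77143 = 2087 RPM.
Gear mesh: ratio = 17/121 = 0.1405, so shaft III turns at 2087 / 0.1405 = 14855 RPM.
Belt: ratio = 23/8 = 2.875, so shaft IV turns at 14855 / 2.875 = 5166.9 RPM.
Gear mesh: ratio = 17/26 = 0.65385, so the output shaft turns at 5166.9 / 0.65385 = 7902.3 RPM.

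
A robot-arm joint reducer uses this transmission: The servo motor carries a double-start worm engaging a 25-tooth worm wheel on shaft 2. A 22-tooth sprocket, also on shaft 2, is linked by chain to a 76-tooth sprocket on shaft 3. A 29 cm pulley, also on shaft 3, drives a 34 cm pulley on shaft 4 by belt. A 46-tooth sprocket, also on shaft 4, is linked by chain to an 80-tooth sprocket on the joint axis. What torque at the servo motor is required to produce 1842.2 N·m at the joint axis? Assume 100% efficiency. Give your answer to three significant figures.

Overall ratio R = 12.5 × 3.4545 × 1.1724 × 1.7391 = 88.047.
Input torque = output torque / R = 1842.2 / 88.047 = 20.923 N·m.

20.9 N·m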